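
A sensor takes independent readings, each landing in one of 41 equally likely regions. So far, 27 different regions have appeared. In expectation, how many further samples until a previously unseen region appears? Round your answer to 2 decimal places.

The number of samples until the next new region is geometric with success probability 14/41, so its mean is 41/14.
E = 41/14 = 2.929.

2.93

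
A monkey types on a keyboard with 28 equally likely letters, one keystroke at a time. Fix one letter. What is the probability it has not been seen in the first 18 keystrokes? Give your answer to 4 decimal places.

Each keystroke misses the fixed letter with probability (28-1)/28 = 27/28, independently.
P(still missing after 18) = (27/28)^18 = 0.51964.

0.5196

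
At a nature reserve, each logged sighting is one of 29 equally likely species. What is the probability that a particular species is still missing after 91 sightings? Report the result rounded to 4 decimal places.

0.0410

On each sighting the fixed species fails to appear with probability 28/29.
P(still missing after 91) = (28/29)^91 = 0.04104.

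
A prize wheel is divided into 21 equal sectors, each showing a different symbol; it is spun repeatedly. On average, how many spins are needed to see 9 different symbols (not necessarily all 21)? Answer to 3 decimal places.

Going from k to k+1 distinct takes a geometric number of spins with mean 21/(21-k).
Sum over k = 0,...,8: E = 21/21 + 21/20 + 21/19 + ... + 21/14 + 21/13 = 11.3851.

11.385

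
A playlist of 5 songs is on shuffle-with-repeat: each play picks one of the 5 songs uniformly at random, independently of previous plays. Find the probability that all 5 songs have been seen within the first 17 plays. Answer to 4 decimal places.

0.8891

Let A_i be the event that song i is missing after 17 plays. By inclusion–exclusion on the A_i,
P(all seen) = Σ_{j=0}^{5} (-1)^j C(5,j)((5-j)/5)^17
= 1.00000 - 0.11259 + 0.00169 - 0.00000 + 0.00000 - 0.00000
= 0.88910.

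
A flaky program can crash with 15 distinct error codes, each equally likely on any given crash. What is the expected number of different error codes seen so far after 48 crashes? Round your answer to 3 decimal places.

For each error code, P(seen in 48 crashes) = 1 - (14/15)^48 = 0.9635.
By linearity of expectation, E[distinct seen] = 15·(1 - (14/15)^48) = 14.4532.

14.453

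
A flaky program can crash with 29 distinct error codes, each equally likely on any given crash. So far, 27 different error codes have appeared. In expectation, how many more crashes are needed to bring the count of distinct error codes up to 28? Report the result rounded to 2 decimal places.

14.50

From k distinct to k+1 distinct takes on average 29/(29-k) crashes.
Only the k = 27 term is needed: E = 29/2 = 14.500.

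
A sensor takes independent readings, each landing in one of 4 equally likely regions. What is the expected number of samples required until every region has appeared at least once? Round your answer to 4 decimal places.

8.3333

The wait to go from k to k+1 distinct regions is geometric with mean 4/(4-k).
E[T] = 4/4 + 4/3 + 4/2 + 4/1 = 4·H_{4}.
H_{4} = 2.08333, so E[T] = 8.33333.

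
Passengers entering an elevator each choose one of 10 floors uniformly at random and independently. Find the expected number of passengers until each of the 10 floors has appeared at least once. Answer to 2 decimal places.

29.29

Split into phases: going from k distinct to k+1 distinct takes on average 10/(10-k) passengers.
E[T] = 10/10 + 10/9 + 10/8 + ... + 10/2 + 10/1 = 10·H_{10}.
H_{10} = 2.929, so E[T] = 29.290.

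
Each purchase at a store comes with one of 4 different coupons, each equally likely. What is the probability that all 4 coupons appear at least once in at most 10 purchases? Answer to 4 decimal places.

0.7806

By inclusion–exclusion over which coupons are missing,
P(all seen) = Σ_{j=0}^{4} (-1)^j C(4,j)((4-j)/4)^10
= 1.00000 - 0.22525 + 0.00586 - 0.00000 + 0.00000
= 0.78060.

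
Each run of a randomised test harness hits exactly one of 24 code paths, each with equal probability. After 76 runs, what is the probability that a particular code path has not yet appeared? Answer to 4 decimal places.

0.0394

On each run the fixed code path fails to appear with probability 23/24.
P(still missing after 76) = (23/24)^76 = 0.03938.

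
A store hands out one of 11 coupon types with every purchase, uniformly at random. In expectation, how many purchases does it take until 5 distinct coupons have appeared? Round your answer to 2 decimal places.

Going from k to k+1 distinct takes a geometric number of purchases with mean 11/(11-k).
Sum over k = 0,...,4: E = 11/11 + 11/10 + 11/9 + 11/8 + 11/7 = 6.269.

6.27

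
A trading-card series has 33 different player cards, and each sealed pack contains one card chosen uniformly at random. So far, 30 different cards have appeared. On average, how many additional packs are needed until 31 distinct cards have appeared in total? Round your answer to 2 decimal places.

The wait to go from k to k+1 distinct cards is geometric with mean 33/(33-k).
Only the k = 30 term is needed: E = 33/3 = 11.000.

11.00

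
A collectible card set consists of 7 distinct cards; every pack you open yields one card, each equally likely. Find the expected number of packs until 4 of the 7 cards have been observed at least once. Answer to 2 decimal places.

5.32

With k distinct cards already seen, the next new one arrives after an expected 7/(7-k) packs.
Sum over k = 0,...,3: E = 7/7 + 7/6 + 7/5 + 7/4 = 5.317.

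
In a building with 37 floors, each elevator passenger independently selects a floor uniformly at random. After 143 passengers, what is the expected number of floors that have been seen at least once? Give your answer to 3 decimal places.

36.264

For each floor, P(seen in 143 passengers) = 1 - (36/37)^143 = 0.9801.
By linearity of expectation, E[distinct seen] = 37·(1 - (36/37)^143) = 36.2644.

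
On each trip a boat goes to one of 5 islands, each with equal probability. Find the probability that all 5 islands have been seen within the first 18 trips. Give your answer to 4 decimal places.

By inclusion–exclusion over which islands are missing,
P(all seen) = Σ_{j=0}^{5} (-1)^j C(5,j)((5-j)/5)^18
= 1.00000 - 0.09007 + 0.00102 - 0.00000 + 0.00000 - 0.00000
= 0.91094.

0.9109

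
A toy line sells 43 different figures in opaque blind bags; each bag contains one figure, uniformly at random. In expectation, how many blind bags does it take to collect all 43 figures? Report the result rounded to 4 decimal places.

The wait to go from k to k+1 distinct figures is geometric with mean 43/(43-k).
E[T] = 43/43 + 43/42 + 43/41 + ... + 43/2 + 43/1 = 43·H_{43}.
H_{43} = 4.35000, so E[T] = 187.04994.

187.0499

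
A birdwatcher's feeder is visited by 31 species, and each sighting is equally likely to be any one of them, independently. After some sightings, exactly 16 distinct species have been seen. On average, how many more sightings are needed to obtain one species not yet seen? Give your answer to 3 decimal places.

2.067

The number of sightings until the next new species is geometric with success probability 15/31, so its mean is 31/15.
E = 31/15 = 2.0667.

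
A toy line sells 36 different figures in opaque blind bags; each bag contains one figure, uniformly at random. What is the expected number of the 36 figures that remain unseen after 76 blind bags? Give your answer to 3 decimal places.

For each figure, P(unseen after 76) = (35/36)^76 = 0.1175.
By linearity of expectation, E[unseen] = 36·(35/36)^76 = 4.2314.

4.231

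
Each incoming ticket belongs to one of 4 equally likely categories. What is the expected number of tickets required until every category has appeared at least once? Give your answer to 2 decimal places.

8.33

The wait to go from k to k+1 distinct categories is geometric with mean 4/(4-k).
E[T] = 4/4 + 4/3 + 4/2 + 4/1 = 4·H_{4}.
H_{4} = 2.083, so E[T] = 8.333.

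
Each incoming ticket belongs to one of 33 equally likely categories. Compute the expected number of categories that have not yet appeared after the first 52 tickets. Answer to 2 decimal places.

For each category, P(unseen after 52) = (32/33)^52 = 0.202.
By linearity of expectation, E[unseen] = 33·(32/33)^52 = 6.662.

6.66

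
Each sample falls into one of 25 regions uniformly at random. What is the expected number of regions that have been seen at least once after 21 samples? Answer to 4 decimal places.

14.3919

For each region, P(seen in 21 samples) = 1 - (24/25)^21 = 0.57568.
By linearity of expectation, E[distinct seen] = 25·(1 - (24/25)^21) = 14.39194.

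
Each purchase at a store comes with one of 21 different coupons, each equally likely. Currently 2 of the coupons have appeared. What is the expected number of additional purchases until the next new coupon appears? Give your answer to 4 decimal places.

1.1053

The number of purchases until the next new coupon is geometric with success probability 19/21, so its mean is 21/19.
E = 21/19 = 1.10526.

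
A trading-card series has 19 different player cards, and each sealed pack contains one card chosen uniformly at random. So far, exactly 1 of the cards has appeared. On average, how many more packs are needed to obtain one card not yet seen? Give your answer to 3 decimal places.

1.056

The number of packs until the next new card is geometric with success probability 18/19, so its mean is 19/18.
E = 19/18 = 1.0556.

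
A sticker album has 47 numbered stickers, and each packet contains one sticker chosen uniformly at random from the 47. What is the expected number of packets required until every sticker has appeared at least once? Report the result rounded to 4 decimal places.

Split into phases: going from k distinct to k+1 distinct takes on average 47/(47-k) packets.
E[T] = 47/47 + 47/46 + 47/45 + ... + 47/2 + 47/1 = 47·H_{47}.
H_{47} = 4.43796, so E[T] = 208.58430.

208.5843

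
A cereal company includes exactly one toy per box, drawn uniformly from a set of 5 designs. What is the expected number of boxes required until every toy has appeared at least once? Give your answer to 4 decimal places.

11.4167

Split into phases: going from k distinct to k+1 distinct takes on average 5/(5-k) boxes.
E[T] = 5/5 + 5/4 + 5/3 + 5/2 + 5/1 = 5·H_{5}.
H_{5} = 2.28333, so E[T] = 11.41667.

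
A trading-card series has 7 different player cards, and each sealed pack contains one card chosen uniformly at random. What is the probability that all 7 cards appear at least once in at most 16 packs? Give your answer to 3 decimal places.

0.498

Let A_i be the event that card i is missing after 16 packs. By inclusion–exclusion on the A_i,
P(all seen) = Σ_{j=0}^{7} (-1)^j C(7,j)((7-j)/7)^16
= 1.0000 - 0.5942 + 0.0964 - 0.0045 + 0.0000 - 0.0000 + 0.0000 - 0.0000
= 0.4977.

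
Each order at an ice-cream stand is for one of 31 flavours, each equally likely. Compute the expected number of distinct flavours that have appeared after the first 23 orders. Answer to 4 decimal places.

16.4175

For each flavour, P(seen in 23 orders) = 1 - (30/31)^23 = 0.52960.
By linearity of expectation, E[distinct seen] = 31·(1 - (30/31)^23) = 16.41751.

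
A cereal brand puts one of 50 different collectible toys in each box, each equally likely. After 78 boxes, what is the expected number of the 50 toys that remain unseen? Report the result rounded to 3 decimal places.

For each toy, P(unseen after 78) = (49/50)^78 = 0.2068.
By linearity of expectation, E[unseen] = 50·(49/50)^78 = 10.3420.

10.342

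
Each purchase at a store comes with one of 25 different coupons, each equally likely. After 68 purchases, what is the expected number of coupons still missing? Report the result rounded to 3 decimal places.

1.557

For each coupon, P(unseen after 68) = (24/25)^68 = 0.0623.
By linearity of expectation, E[unseen] = 25·(24/25)^68 = 1.5573.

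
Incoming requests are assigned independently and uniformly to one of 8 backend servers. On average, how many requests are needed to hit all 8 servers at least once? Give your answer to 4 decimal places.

21.7429

The wait to go from k to k+1 distinct servers is geometric with mean 8/(8-k).
E[T] = 8/8 + 8/7 + 8/6 + ... + 8/2 + 8/1 = 8·H_{8}.
H_{8} = 2.71786, so E[T] = 21.74286.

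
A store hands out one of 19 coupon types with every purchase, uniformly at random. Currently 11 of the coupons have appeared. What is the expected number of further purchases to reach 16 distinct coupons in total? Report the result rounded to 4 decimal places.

16.8060

From k distinct to k+1 distinct takes on average 19/(19-k) purchases.
Sum over k = 11,...,15: E = 19/8 + 19/7 + 19/6 + 19/5 + 19/4 = 16.80595.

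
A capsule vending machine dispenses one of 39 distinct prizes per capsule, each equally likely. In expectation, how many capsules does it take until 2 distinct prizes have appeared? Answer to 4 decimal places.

2.0263

Going from k to k+1 distinct takes a geometric number of capsules with mean 39/(39-k).
Sum over k = 0,...,1: E = 39/39 + 39/38 = 2.02632.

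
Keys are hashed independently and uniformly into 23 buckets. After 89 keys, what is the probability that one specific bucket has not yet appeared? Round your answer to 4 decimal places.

0.0191

On each key the fixed bucket fails to appear with probability 22/23.
P(still missing after 89) = (22/23)^89 = 0.01914.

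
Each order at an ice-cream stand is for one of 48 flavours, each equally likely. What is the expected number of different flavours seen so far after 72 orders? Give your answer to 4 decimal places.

37.4581

For each flavour, P(seen in 72 orders) = 1 - (47/48)^72 = 0.78038.
By linearity of expectation, E[distinct seen] = 48·(1 - (47/48)^72) = 37.45812.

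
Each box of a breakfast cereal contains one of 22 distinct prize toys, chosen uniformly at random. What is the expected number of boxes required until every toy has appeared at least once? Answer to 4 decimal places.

The wait to go from k to k+1 distinct toys is geometric with mean 22/(22-k).
E[T] = 22/22 + 22/21 + 22/20 + ... + 22/2 + 22/1 = 22·H_{22}.
H_{22} = 3.69081, so E[T] = 81.19789.

81.1979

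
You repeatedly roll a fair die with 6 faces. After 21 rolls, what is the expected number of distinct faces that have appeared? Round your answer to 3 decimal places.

5.870

For each face, P(seen in 21 rolls) = 1 - (5/6)^21 = 0.9783.
By linearity of expectation, E[distinct seen] = 6·(1 - (5/6)^21) = 5.8696.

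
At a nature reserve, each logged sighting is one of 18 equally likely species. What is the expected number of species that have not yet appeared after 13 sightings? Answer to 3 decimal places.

8.562

For each species, P(unseen after 13) = (17/18)^13 = 0.4757.
By linearity of expectation, E[unseen] = 18·(17/18)^13 = 8.5618.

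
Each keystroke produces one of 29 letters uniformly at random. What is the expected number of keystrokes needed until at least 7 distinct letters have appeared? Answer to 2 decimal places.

7.85

Going from k to k+1 distinct takes a geometric number of keystrokes with mean 29/(29-k).
Sum over k = 0,...,6: E = 29/29 + 29/28 + 29/27 + ... + 29/24 + 29/23 = 7.854.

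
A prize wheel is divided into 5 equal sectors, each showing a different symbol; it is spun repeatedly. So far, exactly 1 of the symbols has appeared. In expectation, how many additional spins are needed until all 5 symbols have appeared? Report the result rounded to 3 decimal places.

10.417

From k distinct to k+1 distinct takes on average 5/(5-k) spins.
Sum over k = 1,...,4: E = 5/4 + 5/3 + 5/2 + 5/1 = 10.4167.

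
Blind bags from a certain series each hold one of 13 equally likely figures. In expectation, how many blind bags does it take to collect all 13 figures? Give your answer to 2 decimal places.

41.34

After k distinct figures have appeared, the next blind bag gives a new one with probability (13-k)/13, so the expected wait for the (k+1)-th is 13/(13-k).
E[T] = 13/13 + 13/12 + 13/11 + ... + 13/2 + 13/1 = 13·H_{13}.
H_{13} = 3.180, so E[T] = 41.342.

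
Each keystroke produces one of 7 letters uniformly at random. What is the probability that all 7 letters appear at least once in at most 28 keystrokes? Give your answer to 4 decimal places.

By inclusion–exclusion over which letters are missing,
P(all seen) = Σ_{j=0}^{7} (-1)^j C(7,j)((7-j)/7)^28
= 1.00000 - 0.09345 + 0.00170 - 0.00001 + 0.00000 - 0.00000 + 0.00000 - 0.00000
= 0.90824.

0.9082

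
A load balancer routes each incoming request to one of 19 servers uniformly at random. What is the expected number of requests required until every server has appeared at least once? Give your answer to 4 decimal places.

67.4071

Split into phases: going from k distinct to k+1 distinct takes on average 19/(19-k) requests.
E[T] = 19/19 + 19/18 + 19/17 + ... + 19/2 + 19/1 = 19·H_{19}.
H_{19} = 3.54774, so E[T] = 67.40705.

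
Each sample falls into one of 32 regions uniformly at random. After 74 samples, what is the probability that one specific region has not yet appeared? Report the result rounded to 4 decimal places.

Each sample misses the fixed region with probability (32-1)/32 = 31/32, independently.
P(still missing after 74) = (31/32)^74 = 0.09543.

0.0954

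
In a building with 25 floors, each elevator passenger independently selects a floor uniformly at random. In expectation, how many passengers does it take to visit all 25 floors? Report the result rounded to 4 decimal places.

The wait to go from k to k+1 distinct floors is geometric with mean 25/(25-k).
E[T] = 25/25 + 25/24 + 25/23 + ... + 25/2 + 25/1 = 25·H_{25}.
H_{25} = 3.81596, so E[T] = 95.39895.

95.3990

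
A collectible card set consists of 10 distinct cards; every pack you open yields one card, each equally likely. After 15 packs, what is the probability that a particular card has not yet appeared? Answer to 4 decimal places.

0.2059

On each pack the fixed card fails to appear with probability 9/10.
P(still missing after 15) = (9/10)^15 = 0.20589.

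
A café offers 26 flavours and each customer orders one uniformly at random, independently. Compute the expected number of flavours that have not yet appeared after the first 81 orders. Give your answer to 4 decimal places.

For each flavour, P(unseen after 81) = (25/26)^81 = 0.04172.
By linearity of expectation, E[unseen] = 26·(25/26)^81 = 1.08461.

1.0846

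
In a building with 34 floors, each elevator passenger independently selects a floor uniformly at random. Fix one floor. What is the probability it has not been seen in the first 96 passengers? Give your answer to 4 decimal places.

Each passenger misses the fixed floor with probability (34-1)/34 = 33/34, independently.
P(still missing after 96) = (33/34)^96 = 0.05693.

0.0569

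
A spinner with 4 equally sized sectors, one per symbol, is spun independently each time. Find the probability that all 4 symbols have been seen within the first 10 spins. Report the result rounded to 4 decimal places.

0.7806

Let A_i be the event that symbol i is missing after 10 spins. By inclusion–exclusion on the A_i,
P(all seen) = Σ_{j=0}^{4} (-1)^j C(4,j)((4-j)/4)^10
= 1.00000 - 0.22525 + 0.00586 - 0.00000 + 0.00000
= 0.78060.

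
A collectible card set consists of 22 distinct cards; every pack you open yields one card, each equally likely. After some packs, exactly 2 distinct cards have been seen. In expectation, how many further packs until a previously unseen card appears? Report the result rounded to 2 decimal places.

1.10

The number of packs until the next new card is geometric with success probability 20/22, so its mean is 22/20.
E = 22/20 = 1.100.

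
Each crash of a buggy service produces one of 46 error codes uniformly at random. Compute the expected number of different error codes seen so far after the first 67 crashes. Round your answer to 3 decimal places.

For each error code, P(seen in 67 crashes) = 1 - (45/46)^67 = 0.7707.
By linearity of expectation, E[distinct seen] = 46·(1 - (45/46)^67) = 35.4508.

35.451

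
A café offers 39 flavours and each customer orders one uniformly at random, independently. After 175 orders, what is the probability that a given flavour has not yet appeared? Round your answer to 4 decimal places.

Each order misses the fixed flavour with probability (39-1)/39 = 38/39, independently.
P(still missing after 175) = (38/39)^175 = 0.01061.

0.0106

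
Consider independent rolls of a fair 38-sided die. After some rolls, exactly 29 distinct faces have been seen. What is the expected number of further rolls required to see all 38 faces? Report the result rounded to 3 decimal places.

From k distinct to k+1 distinct takes on average 38/(38-k) rolls.
Sum over k = 29,...,37: E = 38/9 + 38/8 + 38/7 + ... + 38/2 + 38/1 = 107.5008.

107.501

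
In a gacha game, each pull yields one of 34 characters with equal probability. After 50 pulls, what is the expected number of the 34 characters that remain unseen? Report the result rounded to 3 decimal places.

7.642

For each character, P(unseen after 50) = (33/34)^50 = 0.2248.
By linearity of expectation, E[unseen] = 34·(33/34)^50 = 7.6424.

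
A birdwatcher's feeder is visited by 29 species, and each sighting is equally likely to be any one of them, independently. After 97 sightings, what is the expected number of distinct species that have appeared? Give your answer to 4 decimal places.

For each species, P(seen in 97 sightings) = 1 - (28/29)^97 = 0.96676.
By linearity of expectation, E[distinct seen] = 29·(1 - (28/29)^97) = 28.03590.

28.0359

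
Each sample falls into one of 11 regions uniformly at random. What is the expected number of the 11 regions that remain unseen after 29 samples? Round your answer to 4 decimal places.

0.6934

For each region, P(unseen after 29) = (10/11)^29 = 0.06304.
By linearity of expectation, E[unseen] = 11·(10/11)^29 = 0.69343.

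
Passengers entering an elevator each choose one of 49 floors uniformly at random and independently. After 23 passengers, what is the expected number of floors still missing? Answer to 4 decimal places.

30.4954

For each floor, P(unseen after 23) = (48/49)^23 = 0.62236.
By linearity of expectation, E[unseen] = 49·(48/49)^23 = 30.49543.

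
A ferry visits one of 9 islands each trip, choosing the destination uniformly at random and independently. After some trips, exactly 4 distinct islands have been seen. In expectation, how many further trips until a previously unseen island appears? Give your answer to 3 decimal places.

1.800

Each trip yields a new island with probability (9-4)/9 = 5/9, so the wait is geometric with mean 9/5.
E = 9/5 = 1.8000.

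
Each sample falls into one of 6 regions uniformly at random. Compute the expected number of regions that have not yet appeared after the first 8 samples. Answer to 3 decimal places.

1.395

For each region, P(unseen after 8) = (5/6)^8 = 0.2326.
By linearity of expectation, E[unseen] = 6·(5/6)^8 = 1.3954.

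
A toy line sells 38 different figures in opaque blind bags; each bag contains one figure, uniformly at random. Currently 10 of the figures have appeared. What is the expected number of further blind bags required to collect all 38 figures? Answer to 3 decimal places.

149.232

The wait to go from k to k+1 distinct figures is geometric with mean 38/(38-k).
Sum over k = 10,...,37: E = 38/28 + 38/27 + 38/26 + ... + 38/2 + 38/1 = 149.2325.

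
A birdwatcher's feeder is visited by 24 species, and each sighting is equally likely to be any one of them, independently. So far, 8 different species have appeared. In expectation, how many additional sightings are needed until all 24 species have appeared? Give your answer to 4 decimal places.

81.1375

With k distinct species already seen, the next new one takes an expected 24/(24-k) sightings.
Sum over k = 8,...,23: E = 24/16 + 24/15 + 24/14 + ... + 24/2 + 24/1 = 81.13750.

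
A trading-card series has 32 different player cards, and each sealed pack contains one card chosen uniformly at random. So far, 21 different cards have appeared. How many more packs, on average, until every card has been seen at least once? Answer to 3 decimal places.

96.636

With k distinct cards already seen, the next new one takes an expected 32/(32-k) packs.
Sum over k = 21,...,31: E = 32/11 + 32/10 + 32/9 + ... + 32/2 + 32/1 = 96.6361.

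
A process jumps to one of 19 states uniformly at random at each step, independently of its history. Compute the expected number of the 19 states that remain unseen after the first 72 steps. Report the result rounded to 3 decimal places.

0.387

For each state, P(unseen after 72) = (18/19)^72 = 0.0204.
By linearity of expectation, E[unseen] = 19·(18/19)^72 = 0.3874.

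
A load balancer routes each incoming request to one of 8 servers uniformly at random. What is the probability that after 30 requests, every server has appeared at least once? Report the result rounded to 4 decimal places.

0.8593

Let A_i be the event that server i is missing after 30 requests. By inclusion–exclusion on the A_i,
P(all seen) = Σ_{j=0}^{8} (-1)^j C(8,j)((8-j)/8)^30
= 1.00000 - 0.14566 + 0.00500 - 0.00004 + 0.00000 - 0.00000 + 0.00000 - 0.00000 + 0.00000
= 0.85930.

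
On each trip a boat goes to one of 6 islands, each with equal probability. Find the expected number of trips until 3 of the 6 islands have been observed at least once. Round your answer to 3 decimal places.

3.700

Going from k to k+1 distinct takes a geometric number of trips with mean 6/(6-k).
Sum over k = 0,...,2: E = 6/6 + 6/5 + 6/4 = 3.7000.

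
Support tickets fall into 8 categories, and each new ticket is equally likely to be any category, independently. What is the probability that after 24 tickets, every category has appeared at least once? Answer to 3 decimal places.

By inclusion–exclusion over which categories are missing,
P(all seen) = Σ_{j=0}^{8} (-1)^j C(8,j)((8-j)/8)^24
= 1.0000 - 0.3246 + 0.0281 - 0.0007 + 0.0000 - 0.0000 + 0.0000 - 0.0000 + 0.0000
= 0.7028.

0.703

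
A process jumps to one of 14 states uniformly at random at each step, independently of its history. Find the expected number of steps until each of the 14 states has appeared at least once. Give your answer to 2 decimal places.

45.52

Split into phases: going from k distinct to k+1 distinct takes on average 14/(14-k) steps.
E[T] = 14/14 + 14/13 + 14/12 + ... + 14/2 + 14/1 = 14·H_{14}.
H_{14} = 3.252, so E[T] = 45.522.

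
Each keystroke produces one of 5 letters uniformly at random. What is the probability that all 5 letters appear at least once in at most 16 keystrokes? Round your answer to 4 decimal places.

0.8621

Let A_i be the event that letter i is missing after 16 keystrokes. By inclusion–exclusion on the A_i,
P(all seen) = Σ_{j=0}^{5} (-1)^j C(5,j)((5-j)/5)^16
= 1.00000 - 0.14074 + 0.00282 - 0.00000 + 0.00000 - 0.00000
= 0.86208.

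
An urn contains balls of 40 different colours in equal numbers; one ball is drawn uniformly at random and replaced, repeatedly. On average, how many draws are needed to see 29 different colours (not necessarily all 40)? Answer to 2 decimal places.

50.35

With k distinct colours already seen, the next new one arrives after an expected 40/(40-k) draws.
Sum over k = 0,...,28: E = 40/40 + 40/39 + 40/38 + ... + 40/13 + 40/12 = 50.347.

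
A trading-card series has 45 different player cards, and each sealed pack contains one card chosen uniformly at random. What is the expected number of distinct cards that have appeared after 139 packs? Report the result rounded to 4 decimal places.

For each card, P(seen in 139 packs) = 1 - (44/45)^139 = 0.95601.
By linearity of expectation, E[distinct seen] = 45·(1 - (44/45)^139) = 43.02032.

43.0203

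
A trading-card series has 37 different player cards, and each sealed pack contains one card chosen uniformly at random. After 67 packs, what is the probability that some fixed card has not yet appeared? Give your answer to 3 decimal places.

0.159

On each pack the fixed card fails to appear with probability 36/37.
P(still missing after 67) = (36/37)^67 = 0.1595.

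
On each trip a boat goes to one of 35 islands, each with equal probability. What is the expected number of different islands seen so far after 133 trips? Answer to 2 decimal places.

For each island, P(seen in 133 trips) = 1 - (34/35)^133 = 0.979.
By linearity of expectation, E[distinct seen] = 35·(1 - (34/35)^133) = 34.259.

34.26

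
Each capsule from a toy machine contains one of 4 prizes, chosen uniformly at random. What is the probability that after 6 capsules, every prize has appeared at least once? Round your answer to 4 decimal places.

0.3809

Let A_i be the event that prize i is missing after 6 capsules. By inclusion–exclusion on the A_i,
P(all seen) = Σ_{j=0}^{4} (-1)^j C(4,j)((4-j)/4)^6
= 1.00000 - 0.71191 + 0.09375 - 0.00098 + 0.00000
= 0.38086.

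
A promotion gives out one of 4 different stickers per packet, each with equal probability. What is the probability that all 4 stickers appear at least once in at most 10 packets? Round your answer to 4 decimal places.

By inclusion–exclusion over which stickers are missing,
P(all seen) = Σ_{j=0}^{4} (-1)^j C(4,j)((4-j)/4)^10
= 1.00000 - 0.22525 + 0.00586 - 0.00000 + 0.00000
= 0.78060.

0.7806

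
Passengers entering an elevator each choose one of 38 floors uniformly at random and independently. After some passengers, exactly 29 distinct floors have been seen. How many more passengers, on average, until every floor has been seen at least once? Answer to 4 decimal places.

107.5008

From k distinct to k+1 distinct takes on average 38/(38-k) passengers.
Sum over k = 29,...,37: E = 38/9 + 38/8 + 38/7 + ... + 38/2 + 38/1 = 107.50079.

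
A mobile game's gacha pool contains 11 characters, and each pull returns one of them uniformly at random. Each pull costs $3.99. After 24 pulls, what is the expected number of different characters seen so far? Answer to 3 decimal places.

For each character, P(seen in 24 pulls) = 1 - (10/11)^24 = 0.8985.
By linearity of expectation, E[distinct seen] = 11·(1 - (10/11)^24) = 9.8832.

9.883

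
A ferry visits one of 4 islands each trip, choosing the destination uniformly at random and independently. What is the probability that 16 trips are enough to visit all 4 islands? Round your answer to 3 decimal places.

0.960

Let A_i be the event that island i is missing after 16 trips. By inclusion–exclusion on the A_i,
P(all seen) = Σ_{j=0}^{4} (-1)^j C(4,j)((4-j)/4)^16
= 1.0000 - 0.0401 + 0.0001 - 0.0000 + 0.0000
= 0.9600.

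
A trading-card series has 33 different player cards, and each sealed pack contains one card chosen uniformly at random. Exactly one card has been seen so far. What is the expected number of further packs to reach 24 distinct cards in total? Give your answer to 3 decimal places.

From k distinct to k+1 distinct takes on average 33/(33-k) packs.
Sum over k = 1,...,23: E = 33/32 + 33/31 + 33/30 + ... + 33/11 + 33/10 = 40.5744.

40.574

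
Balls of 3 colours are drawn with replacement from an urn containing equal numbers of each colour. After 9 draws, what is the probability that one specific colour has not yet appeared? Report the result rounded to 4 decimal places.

0.0260

Each draw misses the fixed colour with probability (3-1)/3 = 2/3, independently.
P(still missing after 9) = (2/3)^9 = 0.02601.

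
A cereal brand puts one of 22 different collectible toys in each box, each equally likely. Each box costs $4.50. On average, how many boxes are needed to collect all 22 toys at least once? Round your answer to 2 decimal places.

81.20

The wait to go from k to k+1 distinct toys is geometric with mean 22/(22-k).
E[T] = 22/22 + 22/21 + 22/20 + ... + 22/2 + 22/1 = 22·H_{22}.
H_{22} = 3.691, so E[T] = 81.198.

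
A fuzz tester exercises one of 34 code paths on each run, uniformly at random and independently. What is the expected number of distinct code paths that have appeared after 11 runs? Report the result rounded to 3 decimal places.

For each code path, P(seen in 11 runs) = 1 - (33/34)^11 = 0.2799.
By linearity of expectation, E[distinct seen] = 34·(1 - (33/34)^11) = 9.5170.

9.517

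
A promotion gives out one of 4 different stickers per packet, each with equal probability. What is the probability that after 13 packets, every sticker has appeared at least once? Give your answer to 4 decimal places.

0.9057

By inclusion–exclusion over which stickers are missing,
P(all seen) = Σ_{j=0}^{4} (-1)^j C(4,j)((4-j)/4)^13
= 1.00000 - 0.09503 + 0.00073 - 0.00000 + 0.00000
= 0.90570.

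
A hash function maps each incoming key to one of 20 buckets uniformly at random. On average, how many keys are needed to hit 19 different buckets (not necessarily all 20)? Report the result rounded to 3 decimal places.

51.955

With k distinct buckets already seen, the next new one arrives after an expected 20/(20-k) keys.
Sum over k = 0,...,18: E = 20/20 + 20/19 + 20/18 + ... + 20/3 + 20/2 = 51.9548.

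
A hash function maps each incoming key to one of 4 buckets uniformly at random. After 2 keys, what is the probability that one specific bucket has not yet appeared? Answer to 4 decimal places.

0.5625

Each key misses the fixed bucket with probability (4-1)/4 = 3/4, independently.
P(still missing after 2) = (3/4)^2 = 0.56250.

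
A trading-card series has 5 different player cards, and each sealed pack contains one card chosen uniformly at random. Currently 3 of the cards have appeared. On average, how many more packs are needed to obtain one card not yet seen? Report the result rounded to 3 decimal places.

2.500

The number of packs until the next new card is geometric with success probability 2/5, so its mean is 5/2.
E = 5/2 = 2.5000.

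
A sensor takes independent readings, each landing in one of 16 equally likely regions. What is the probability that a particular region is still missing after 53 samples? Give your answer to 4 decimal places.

0.0327

Each sample misses the fixed region with probability (16-1)/16 = 15/16, independently.
P(still missing after 53) = (15/16)^53 = 0.03269.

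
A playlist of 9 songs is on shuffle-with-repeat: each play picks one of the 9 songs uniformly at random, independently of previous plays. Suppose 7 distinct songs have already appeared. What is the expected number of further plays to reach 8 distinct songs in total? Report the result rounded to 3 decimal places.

From k distinct to k+1 distinct takes on average 9/(9-k) plays.
Only the k = 7 term is needed: E = 9/2 = 4.5000.

4.500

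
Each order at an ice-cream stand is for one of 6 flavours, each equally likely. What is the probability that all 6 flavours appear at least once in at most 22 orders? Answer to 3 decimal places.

0.893

By inclusion–exclusion over which flavours are missing,
P(all seen) = Σ_{j=0}^{6} (-1)^j C(6,j)((6-j)/6)^22
= 1.0000 - 0.1087 + 0.0020 - 0.0000 + 0.0000 - 0.0000 + 0.0000
= 0.8933.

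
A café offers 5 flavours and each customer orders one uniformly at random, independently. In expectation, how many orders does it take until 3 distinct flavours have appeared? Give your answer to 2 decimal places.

Going from k to k+1 distinct takes a geometric number of orders with mean 5/(5-k).
Sum over k = 0,...,2: E = 5/5 + 5/4 + 5/3 = 3.917.

3.92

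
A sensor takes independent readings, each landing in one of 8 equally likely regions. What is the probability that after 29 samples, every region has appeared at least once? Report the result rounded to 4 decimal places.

Let A_i be the event that region i is missing after 29 samples. By inclusion–exclusion on the A_i,
P(all seen) = Σ_{j=0}^{8} (-1)^j C(8,j)((8-j)/8)^29
= 1.00000 - 0.16647 + 0.00667 - 0.00007 + 0.00000 - 0.00000 + 0.00000 - 0.00000 + 0.00000
= 0.84013.

0.8401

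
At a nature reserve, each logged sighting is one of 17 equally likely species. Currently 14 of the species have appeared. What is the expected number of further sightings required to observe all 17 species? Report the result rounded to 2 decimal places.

31.17

The wait to go from k to k+1 distinct species is geometric with mean 17/(17-k).
Sum over k = 14,...,16: E = 17/3 + 17/2 + 17/1 = 31.167.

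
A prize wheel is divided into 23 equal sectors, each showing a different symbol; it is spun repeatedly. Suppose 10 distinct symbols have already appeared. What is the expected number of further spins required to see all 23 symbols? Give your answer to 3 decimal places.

With k distinct symbols already seen, the next new one takes an expected 23/(23-k) spins.
Sum over k = 10,...,22: E = 23/13 + 23/12 + 23/11 + ... + 23/2 + 23/1 = 73.1431.

73.143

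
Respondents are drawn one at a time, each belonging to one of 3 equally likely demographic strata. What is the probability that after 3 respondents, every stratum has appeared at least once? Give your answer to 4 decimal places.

By inclusion–exclusion over which strata are missing,
P(all seen) = Σ_{j=0}^{3} (-1)^j C(3,j)((3-j)/3)^3
= 1.00000 - 0.88889 + 0.11111 - 0.00000
= 0.22222.

0.2222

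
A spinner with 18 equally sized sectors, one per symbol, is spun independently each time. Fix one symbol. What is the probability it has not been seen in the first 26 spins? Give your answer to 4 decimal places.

On each spin the fixed symbol fails to appear with probability 17/18.
P(still missing after 26) = (17/18)^26 = 0.22625.

0.2262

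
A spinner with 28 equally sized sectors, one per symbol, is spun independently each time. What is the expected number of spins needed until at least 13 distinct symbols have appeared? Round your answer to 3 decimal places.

With k distinct symbols already seen, the next new one arrives after an expected 28/(28-k) spins.
Sum over k = 0,...,12: E = 28/28 + 28/27 + 28/26 + ... + 28/17 + 28/16 = 17.0504.

17.050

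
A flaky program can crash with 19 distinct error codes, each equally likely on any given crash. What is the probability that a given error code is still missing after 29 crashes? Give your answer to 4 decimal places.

0.2085

Each crash misses the fixed error code with probability (19-1)/19 = 18/19, independently.
P(still missing after 29) = (18/19)^29 = 0.20847.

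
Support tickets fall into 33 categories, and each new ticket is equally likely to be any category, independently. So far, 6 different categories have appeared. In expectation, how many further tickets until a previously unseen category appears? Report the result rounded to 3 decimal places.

Each ticket yields a new category with probability (33-6)/33 = 27/33, so the wait is geometric with mean 33/27.
E = 33/27 = 1.2222.

1.222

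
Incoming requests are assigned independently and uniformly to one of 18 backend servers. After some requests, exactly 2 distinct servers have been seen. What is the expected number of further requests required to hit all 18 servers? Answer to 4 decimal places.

With k distinct servers already seen, the next new one takes an expected 18/(18-k) requests.
Sum over k = 2,...,17: E = 18/16 + 18/15 + 18/14 + ... + 18/2 + 18/1 = 60.85312.

60.8531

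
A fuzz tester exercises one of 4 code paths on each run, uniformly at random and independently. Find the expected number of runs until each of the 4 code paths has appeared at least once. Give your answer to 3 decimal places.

Split into phases: going from k distinct to k+1 distinct takes on average 4/(4-k) runs.
E[T] = 4/4 + 4/3 + 4/2 + 4/1 = 4·H_{4}.
H_{4} = 2.0833, so E[T] = 8.3333.

8.333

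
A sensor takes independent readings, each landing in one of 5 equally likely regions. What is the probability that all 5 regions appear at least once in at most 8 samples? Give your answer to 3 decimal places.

0.323

Let A_i be the event that region i is missing after 8 samples. By inclusion–exclusion on the A_i,
P(all seen) = Σ_{j=0}^{5} (-1)^j C(5,j)((5-j)/5)^8
= 1.0000 - 0.8389 + 0.1680 - 0.0066 + 0.0000 - 0.0000
= 0.3226.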